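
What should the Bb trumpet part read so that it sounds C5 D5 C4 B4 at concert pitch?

D5 E5 D4 C#5

The Bb trumpet sounds a major second below written, so the written part must be a major second above concert — transpose each note up.
C5 → D5
D5 → E5
C4 → D4
B4 → C#5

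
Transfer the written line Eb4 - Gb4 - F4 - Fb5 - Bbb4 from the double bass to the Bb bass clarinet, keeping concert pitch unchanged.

F4 Ab4 G4 Gb5 Cb5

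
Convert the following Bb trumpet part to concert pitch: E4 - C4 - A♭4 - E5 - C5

D4 Bb3 Gb4 D5 Bb4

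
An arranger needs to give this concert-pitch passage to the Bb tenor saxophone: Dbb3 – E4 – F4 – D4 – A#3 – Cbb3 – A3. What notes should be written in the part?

The Bb tenor saxophone sounds a major ninth below written, so the written part must be a major ninth above concert — transpose each note up.
Dbb3 to Ebb4
E4 to F#5
F4 to G5
D4 to E5
A#3 to B#4
Cbb3 to Dbb4
A3 to B4

Ebb4 F#5 G5 E5 B#4 Dbb4 B4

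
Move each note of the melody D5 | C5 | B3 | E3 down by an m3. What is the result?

B4 A4 G#3 C#3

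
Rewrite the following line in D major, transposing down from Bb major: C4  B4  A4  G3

E3 D#4 C#4 B2

Bb major to D major down is a minor sixth, so every note moves down by that interval.
C4 -> E3
B4 -> D#4
A4 -> C#4
G3 -> B2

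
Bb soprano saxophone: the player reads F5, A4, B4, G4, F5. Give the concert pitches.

Eb5 G4 A4 F4 Eb5

The Bb soprano saxophone sounds a major second below written, so transpose each written note down a major second.
F5 gives Eb5
A4 gives G4
B4 gives A4
G4 gives F4
F5 gives Eb5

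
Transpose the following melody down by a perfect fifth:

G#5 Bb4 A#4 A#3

A perfect fifth down from G#5 gives C#5.
Bb4: a fifth down reaches E, and 7 semitones makes it Eb4.
A#4: a fifth down reaches D, and 7 semitones makes it D#4.
A#3: a fifth down reaches D, and 7 semitones makes it D#3.

C#5 Eb4 D#4 D#3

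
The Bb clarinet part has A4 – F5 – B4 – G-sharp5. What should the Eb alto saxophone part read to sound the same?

E5 C6 F#5 D#6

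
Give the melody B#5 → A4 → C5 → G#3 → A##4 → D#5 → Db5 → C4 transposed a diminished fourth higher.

E6 Db5 Fb5 C4 D#5 G5 Gbb5 Fb4

A diminished fourth up from B#5 gives E6.
A4 up a diminished fourth is Db5.
C5 up a diminished fourth is Fb5.
G#3 up a diminished fourth is C4.
A##4: a fourth up reaches D, and 4 semitones makes it D#5.
D#5 up a diminished fourth is G5.
Db5: a fourth up reaches G, and 4 semitones makes it Gbb5.
C4: a fourth up reaches F, and 4 semitones makes it Fb4.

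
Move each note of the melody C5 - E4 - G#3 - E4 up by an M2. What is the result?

D5 F#4 A#3 F#4

C5 gives D5
E4 gives F#4
G#3 gives A#3
E4 gives F#4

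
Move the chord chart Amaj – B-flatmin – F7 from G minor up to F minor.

G minor up to F minor is a minor seventh; each chord root moves by that interval while the quality stays the same.
Amaj: root A up a minor seventh → G, giving Gmaj.
B-flatmin: root B-flat up a minor seventh → Ab, giving Abmin.
F7: root F up a minor seventh → Eb, giving Eb7.

Gmaj Abmin Eb7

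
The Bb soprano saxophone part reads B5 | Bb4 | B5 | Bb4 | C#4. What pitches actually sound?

A5 Ab4 A5 Ab4 B3

The Bb soprano saxophone sounds a major second below written, so transpose each written note down a major second.
B5 becomes A5
Bb4 becomes Ab4
B5 becomes A5
Bb4 becomes Ab4
C#4 becomes B3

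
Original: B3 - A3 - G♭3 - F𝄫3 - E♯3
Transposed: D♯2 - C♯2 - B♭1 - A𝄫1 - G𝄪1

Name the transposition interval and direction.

From B3 to D#2 is 13 letter names — a thirteenth of some quality.
D#2 to B3 is 20 semitones, which makes it a minor thirteenth; the second version is lower, so the direction is down.
Checking another pair — E#3 → G##1 — gives the same interval.

down a minor thirteenth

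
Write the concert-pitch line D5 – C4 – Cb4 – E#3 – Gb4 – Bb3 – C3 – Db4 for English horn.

A5 G4 Gb4 B#3 Db5 F4 G3 Ab4

Written C4 sounds as F3 on the English horn, so concert pitches are written a perfect fifth up.
D5 -> A5
C4 -> G4
Cb4 -> Gb4
E#3 -> B#3
Gb4 -> Db5
Bb3 -> F4
C3 -> G3
Db4 -> Ab4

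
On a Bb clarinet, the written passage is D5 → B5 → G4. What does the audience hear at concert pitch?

C5 A5 F4

The Bb clarinet sounds a major second below written, so transpose each written note down a major second.
D5 to C5
B5 to A5
G4 to F4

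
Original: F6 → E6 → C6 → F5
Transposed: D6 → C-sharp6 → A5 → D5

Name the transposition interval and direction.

down a minor third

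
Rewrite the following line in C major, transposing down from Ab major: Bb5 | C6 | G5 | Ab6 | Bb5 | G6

D5 E5 B4 C6 D5 B5

From Ab down to C is a minor sixth; apply that to each pitch.
Bb5 gives D5
C6 gives E5
G5 gives B4
Ab6 gives C6
Bb5 gives D5
G6 gives B5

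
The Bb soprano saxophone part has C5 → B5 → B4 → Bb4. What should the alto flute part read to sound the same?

First find concert pitch: the Bb soprano saxophone sounds a major second below written, so C5 B5 B4 Bb4 sounds Bb4 A5 A4 Ab4.
Then write for alto flute: it sounds a perfect fourth below written, so the part must be a perfect fourth above concert.
Bb4 → Eb5
A5 → D6
A4 → D5
Ab4 → Db5

Eb5 D6 D5 Db5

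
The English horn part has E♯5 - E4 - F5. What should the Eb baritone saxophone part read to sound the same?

F##6 F#5 G6

First find concert pitch: the English horn sounds a perfect fifth below written, so E♯5 E4 F5 sounds A#4 A3 Bb4.
Then write for Eb baritone saxophone: it sounds a major thirteenth below written, so the part must be a major thirteenth above concert.
A#4 → F##6
A3 → F#5
Bb4 → G6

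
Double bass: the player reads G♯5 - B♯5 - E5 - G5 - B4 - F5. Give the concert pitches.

Written C4 on the double bass sounds as C3, a perfect octave lower; apply that shift to every note.
G#5 gives G#4
B#5 gives B#4
E5 gives E4
G5 gives G4
B4 gives B3
F5 gives F4

G#4 B#4 E4 G4 B3 F4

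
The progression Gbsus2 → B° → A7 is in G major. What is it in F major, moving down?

G major down to F major is a major second; each chord root moves by that interval while the quality stays the same.
Gbsus2: root Gb down a major second → Fb, giving Fbsus2.
B°: root B down a major second → A, giving A°.
A7: root A down a major second → G, giving G7.

Fbsus2 A° G7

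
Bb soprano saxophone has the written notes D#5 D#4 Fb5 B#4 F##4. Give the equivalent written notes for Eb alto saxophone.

A#5 A#4 Cb6 F##5 C##5

First find concert pitch: the Bb soprano saxophone sounds a major second below written, so D#5 D#4 Fb5 B#4 F##4 sounds C#5 C#4 Ebb5 A#4 E#4.
Then write for Eb alto saxophone: it sounds a major sixth below written, so the part must be a major sixth above concert.
C#5 → A#5
C#4 → A#4
Ebb5 → Cb6
A#4 → F##5
E#4 → C##5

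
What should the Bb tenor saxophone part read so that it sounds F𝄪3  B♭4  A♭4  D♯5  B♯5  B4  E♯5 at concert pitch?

The Bb tenor saxophone sounds a major ninth below written, so the written part must be a major ninth above concert — transpose each note up.
F##3 to G##4
Bb4 to C6
Ab4 to Bb5
D#5 to E#6
B#5 to C##7
B4 to C#6
E#5 to F##6

G##4 C6 Bb5 E#6 C##7 C#6 F##6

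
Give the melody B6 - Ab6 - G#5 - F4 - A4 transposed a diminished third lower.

G##6 F#6 E##5 D#4 F##4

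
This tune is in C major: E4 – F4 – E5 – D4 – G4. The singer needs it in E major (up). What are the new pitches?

G#4 A4 G#5 F#4 B4

C major to E major up is a major third, so every note moves up by that interval.
E4 → G#4
F4 → A4
E5 → G#5
D4 → F#4
G4 → B4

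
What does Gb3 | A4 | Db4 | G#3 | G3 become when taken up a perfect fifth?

Gb3 up a perfect fifth is Db4.
A4: a fifth up reaches E, and 7 semitones makes it E5.
Db4: a fifth up reaches A, and 7 semitones makes it Ab4.
A perfect fifth up from G#3 gives D#4.
G3: a fifth up reaches D, and 7 semitones makes it D4.

Db4 E5 Ab4 D#4 D4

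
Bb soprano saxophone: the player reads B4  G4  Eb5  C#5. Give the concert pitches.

Written C4 on the Bb soprano saxophone sounds as Bb3, a major second lower; apply that shift to every note.
B4 to A4
G4 to F4
Eb5 to Db5
C#5 to B4

A4 F4 Db5 B4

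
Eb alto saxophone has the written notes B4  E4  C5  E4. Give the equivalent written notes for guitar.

First find concert pitch: the Eb alto saxophone sounds a major sixth below written, so B4 E4 C5 E4 sounds D4 G3 Eb4 G3.
Then write for guitar: it sounds a perfect octave below written, so the part must be a perfect octave above concert.
D4 → D5
G3 → G4
Eb4 → Eb5
G3 → G4

D5 G4 Eb5 G4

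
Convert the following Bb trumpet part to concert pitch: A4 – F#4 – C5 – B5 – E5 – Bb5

The Bb trumpet sounds a major second below written, so transpose each written note down a major second.
A4 becomes G4
F#4 becomes E4
C5 becomes Bb4
B5 becomes A5
E5 becomes D5
Bb5 becomes Ab5

G4 E4 Bb4 A5 D5 Ab5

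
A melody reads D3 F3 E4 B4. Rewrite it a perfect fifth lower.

G2 Bb2 A3 E4

D3 -> G2
F3 -> Bb2
E4 -> A3
B4 -> E4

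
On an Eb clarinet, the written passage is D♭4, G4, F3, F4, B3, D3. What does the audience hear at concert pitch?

Fb4 Bb4 Ab3 Ab4 D4 F3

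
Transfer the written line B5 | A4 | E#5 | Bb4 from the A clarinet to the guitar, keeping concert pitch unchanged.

G#6 F#5 C##6 G5

First find concert pitch: the A clarinet sounds a minor third below written, so B5 A4 E#5 Bb4 sounds G#5 F#4 C##5 G4.
Then write for guitar: it sounds a perfect octave below written, so the part must be a perfect octave above concert.
G#5 → G#6
F#4 → F#5
C##5 → C##6
G4 → G5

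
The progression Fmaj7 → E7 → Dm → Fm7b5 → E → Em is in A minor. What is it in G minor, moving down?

A minor down to G minor is a major second; each chord root moves by that interval while the quality stays the same.
Fmaj7: root F down a major second → Eb, giving Ebmaj7.
E7: root E down a major second → D, giving D7.
Dm: root D down a major second → C, giving Cm.
Fm7b5: root F down a major second → Eb, giving Ebm7b5.
E: root E down a major second → D, giving D.
Em: root E down a major second → D, giving Dm.

Ebmaj7 D7 Cm Ebm7b5 D Dm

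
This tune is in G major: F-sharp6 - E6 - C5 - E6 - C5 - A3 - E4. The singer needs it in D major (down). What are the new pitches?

C#6 B5 G4 B5 G4 E3 B3

G major to D major down is a perfect fourth, so every note moves down by that interval.
F#6 becomes C#6
E6 becomes B5
C5 becomes G4
E6 becomes B5
C5 becomes G4
A3 becomes E3
E4 becomes B3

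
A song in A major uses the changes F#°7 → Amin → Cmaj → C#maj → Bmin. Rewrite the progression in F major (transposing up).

D°7 Fmin Abmaj Amaj Gmin

A major up to F major is a minor sixth; each chord root moves by that interval while the quality stays the same.
F#°7: root F# up a minor sixth → D, giving D°7.
Amin: root A up a minor sixth → F, giving Fmin.
Cmaj: root C up a minor sixth → Ab, giving Abmaj.
C#maj: root C# up a minor sixth → A, giving Amaj.
Bmin: root B up a minor sixth → G, giving Gmin.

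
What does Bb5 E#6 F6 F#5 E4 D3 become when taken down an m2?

A5 D##6 E6 E#5 D#4 C#3

Bb5 → A5
E#6 → D##6
F6 → E6
F#5 → E#5
E4 → D#4
D3 → C#3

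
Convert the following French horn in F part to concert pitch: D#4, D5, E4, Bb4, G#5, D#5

Written C4 on the French horn in F sounds as F3, a perfect fifth lower; apply that shift to every note.
D#4 to G#3
D5 to G4
E4 to A3
Bb4 to Eb4
G#5 to C#5
D#5 to G#4

G#3 G4 A3 Eb4 C#5 G#4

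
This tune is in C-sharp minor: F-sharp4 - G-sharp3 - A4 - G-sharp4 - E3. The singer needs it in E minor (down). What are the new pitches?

From C-sharp down to E is a major sixth; apply that to each pitch.
F#4 to A3
G#3 to B2
A4 to C4
G#4 to B3
E3 to G2

A3 B2 C4 B3 G2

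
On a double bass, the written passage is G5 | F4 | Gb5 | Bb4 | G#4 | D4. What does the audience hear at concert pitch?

G4 F3 Gb4 Bb3 G#3 D3

The double bass sounds a perfect octave below written, so transpose each written note down a perfect octave.
G5 to G4
F4 to F3
Gb5 to Gb4
Bb4 to Bb3
G#4 to G#3
D4 to D3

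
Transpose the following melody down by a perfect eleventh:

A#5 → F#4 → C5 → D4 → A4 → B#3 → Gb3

A#5: an eleventh down reaches E, and 17 semitones makes it E#4.
A perfect eleventh down from F#4 gives C#3.
A perfect eleventh down from C5 gives G3.
D4 down a perfect eleventh is A2.
A perfect eleventh down from A4 gives E3.
B#3 down a perfect eleventh is F##2.
A perfect eleventh down from Gb3 gives Db2.

E#4 C#3 G3 A2 E3 F##2 Db2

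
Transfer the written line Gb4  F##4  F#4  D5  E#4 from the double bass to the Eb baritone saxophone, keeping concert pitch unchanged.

Eb5 D##5 D#5 B5 C##5

First find concert pitch: the double bass sounds a perfect octave below written, so Gb4 F##4 F#4 D5 E#4 sounds Gb3 F##3 F#3 D4 E#3.
Then write for Eb baritone saxophone: it sounds a major thirteenth below written, so the part must be a major thirteenth above concert.
Gb3 → Eb5
F##3 → D##5
F#3 → D#5
D4 → B5
E#3 → C##5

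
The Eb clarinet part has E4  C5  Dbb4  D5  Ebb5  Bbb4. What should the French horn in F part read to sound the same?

First find concert pitch: the Eb clarinet sounds a minor third above written, so E4 C5 Dbb4 D5 Ebb5 Bbb4 sounds G4 Eb5 Fbb4 F5 Gbb5 Dbb5.
Then write for French horn in F: it sounds a perfect fifth below written, so the part must be a perfect fifth above concert.
G4 → D5
Eb5 → Bb5
Fbb4 → Cbb5
F5 → C6
Gbb5 → Dbb6
Dbb5 → Abb5

D5 Bb5 Cbb5 C6 Dbb6 Abb5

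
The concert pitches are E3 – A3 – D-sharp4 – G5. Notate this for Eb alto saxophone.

C#4 F#4 B#4 E6

The Eb alto saxophone sounds a major sixth below written, so the written part must be a major sixth above concert — transpose each note up.
E3 -> C#4
A3 -> F#4
D#4 -> B#4
G5 -> E6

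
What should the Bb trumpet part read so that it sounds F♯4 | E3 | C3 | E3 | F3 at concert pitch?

G#4 F#3 D3 F#3 G3

Written C4 sounds as Bb3 on the Bb trumpet, so concert pitches are written a major second up.
F#4 becomes G#4
E3 becomes F#3
C3 becomes D3
E3 becomes F#3
F3 becomes G3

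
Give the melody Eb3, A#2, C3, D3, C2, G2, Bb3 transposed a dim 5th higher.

Eb3 → Bbb3
A#2 → E3
C3 → Gb3
D3 → Ab3
C2 → Gb2
G2 → Db3
Bb3 → Fb4

Bbb3 E3 Gb3 Ab3 Gb2 Db3 Fb4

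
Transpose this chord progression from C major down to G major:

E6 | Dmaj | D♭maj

C major down to G major is a perfect fourth; each chord root moves by that interval while the quality stays the same.
E6: root E down a perfect fourth → B, giving B6.
Dmaj: root D down a perfect fourth → A, giving Amaj.
D♭maj: root D♭ down a perfect fourth → Ab, giving Abmaj.

B6 Amaj Abmaj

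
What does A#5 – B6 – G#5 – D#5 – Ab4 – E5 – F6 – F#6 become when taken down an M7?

B4 C6 A4 E4 Bbb3 F4 Gb5 G5

A#5 down a major seventh is B4.
B6: a seventh down reaches C, and 11 semitones makes it C6.
G#5 down a major seventh is A4.
D#5: a seventh down reaches E, and 11 semitones makes it E4.
A major seventh down from Ab4 gives Bbb3.
E5: a seventh down reaches F, and 11 semitones makes it F4.
F6 down a major seventh is Gb5.
F#6 down a major seventh is G5.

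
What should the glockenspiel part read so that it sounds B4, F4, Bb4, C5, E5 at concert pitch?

B2 F2 Bb2 C3 E3

The glockenspiel sounds a perfect fifteenth above written, so the written part must be a perfect fifteenth below concert — transpose each note down.
B4 becomes B2
F4 becomes F2
Bb4 becomes Bb2
C5 becomes C3
E5 becomes E3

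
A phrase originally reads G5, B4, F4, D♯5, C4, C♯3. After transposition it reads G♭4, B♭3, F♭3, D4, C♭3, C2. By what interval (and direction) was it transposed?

Take the first pair: G5 → Gb4. G to G spans 8 letter names, so the interval is some kind of octave.
Gb4 to G5 is 13 semitones, which makes it an augmented octave; the second version is lower, so the direction is down.
Checking another pair — C#3 → C2 — gives the same interval.

down an augmented octave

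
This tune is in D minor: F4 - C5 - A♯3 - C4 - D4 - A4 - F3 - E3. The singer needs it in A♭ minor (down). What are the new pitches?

Cb4 Gb4 E3 Gb3 Ab3 Eb4 Cb3 Bb2

D minor to A♭ minor down is an augmented fourth, so every note moves down by that interval.
F4 becomes Cb4
C5 becomes Gb4
A#3 becomes E3
C4 becomes Gb3
D4 becomes Ab3
A4 becomes Eb4
F3 becomes Cb3
E3 becomes Bb2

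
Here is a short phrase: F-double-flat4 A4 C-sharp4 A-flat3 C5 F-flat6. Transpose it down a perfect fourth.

Cbb4 E4 G#3 Eb3 G4 Cb6

Fbb4 becomes Cbb4
A4 becomes E4
C#4 becomes G#3
Ab3 becomes Eb3
C5 becomes G4
Fb6 becomes Cb6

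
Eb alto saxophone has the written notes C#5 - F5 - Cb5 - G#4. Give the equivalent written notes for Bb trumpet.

F#4 Bb4 Fb4 C#4

First find concert pitch: the Eb alto saxophone sounds a major sixth below written, so C#5 F5 Cb5 G#4 sounds E4 Ab4 Ebb4 B3.
Then write for Bb trumpet: it sounds a major second below written, so the part must be a major second above concert.
E4 → F#4
Ab4 → Bb4
Ebb4 → Fb4
B3 → C#4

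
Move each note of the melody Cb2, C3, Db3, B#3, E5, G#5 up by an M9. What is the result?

Db3 D4 Eb4 C##5 F#6 A#6

Cb2 up a major ninth is Db3.
C3: a ninth up reaches D, and 14 semitones makes it D4.
Db3: a ninth up reaches E, and 14 semitones makes it Eb4.
B#3: a ninth up reaches C, and 14 semitones makes it C##5.
E5 up a major ninth is F#6.
G#5 up a major ninth is A#6.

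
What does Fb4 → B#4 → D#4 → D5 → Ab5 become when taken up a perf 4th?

Fb4 gives Bbb4
B#4 gives E#5
D#4 gives G#4
D5 gives G5
Ab5 gives Db6

Bbb4 E#5 G#4 G5 Db6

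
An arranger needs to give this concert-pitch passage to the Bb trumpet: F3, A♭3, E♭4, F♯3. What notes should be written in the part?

G3 Bb3 F4 G#3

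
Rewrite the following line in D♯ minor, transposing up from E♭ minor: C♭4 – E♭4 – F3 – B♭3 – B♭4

B4 D#5 E#4 A#4 A#5

From E♭ up to D♯ is an augmented seventh; apply that to each pitch.
Cb4 -> B4
Eb4 -> D#5
F3 -> E#4
Bb3 -> A#4
Bb4 -> A#5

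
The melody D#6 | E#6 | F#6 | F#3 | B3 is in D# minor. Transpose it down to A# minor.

A#5 B#5 C#6 C#3 F#3

From D# down to A# is a perfect fourth; apply that to each pitch.
D#6 becomes A#5
E#6 becomes B#5
F#6 becomes C#6
F#3 becomes C#3
B3 becomes F#3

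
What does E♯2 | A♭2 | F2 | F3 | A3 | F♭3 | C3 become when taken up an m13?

E#2 becomes C#4
Ab2 becomes Fb4
F2 becomes Db4
F3 becomes Db5
A3 becomes F5
Fb3 becomes Dbb5
C3 becomes Ab4

C#4 Fb4 Db4 Db5 F5 Dbb5 Ab4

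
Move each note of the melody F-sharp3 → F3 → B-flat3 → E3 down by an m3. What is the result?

D#3 D3 G3 C#3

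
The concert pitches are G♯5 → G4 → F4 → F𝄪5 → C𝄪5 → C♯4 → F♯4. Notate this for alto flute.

C#6 C5 Bb4 B#5 F##5 F#4 B4

Written C4 sounds as G3 on the alto flute, so concert pitches are written a perfect fourth up.
G#5 to C#6
G4 to C5
F4 to Bb4
F##5 to B#5
C##5 to F##5
C#4 to F#4
F#4 to B4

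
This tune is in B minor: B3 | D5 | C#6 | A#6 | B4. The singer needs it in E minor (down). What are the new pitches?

E3 G4 F#5 D#6 E4

From B down to E is a perfect fifth; apply that to each pitch.
B3 becomes E3
D5 becomes G4
C#6 becomes F#5
A#6 becomes D#6
B4 becomes E4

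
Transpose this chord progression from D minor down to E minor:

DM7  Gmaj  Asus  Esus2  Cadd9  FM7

D minor down to E minor is a minor seventh; each chord root moves by that interval while the quality stays the same.
DM7: root D down a minor seventh → E, giving EM7.
Gmaj: root G down a minor seventh → A, giving Amaj.
Asus: root A down a minor seventh → B, giving Bsus.
Esus2: root E down a minor seventh → F#, giving F#sus2.
Cadd9: root C down a minor seventh → D, giving Dadd9.
FM7: root F down a minor seventh → G, giving GM7.

EM7 Amaj Bsus F#sus2 Dadd9 GM7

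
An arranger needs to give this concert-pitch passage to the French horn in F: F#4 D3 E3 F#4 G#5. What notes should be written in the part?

C#5 A3 B3 C#5 D#6

Written C4 sounds as F3 on the French horn in F, so concert pitches are written a perfect fifth up.
F#4 -> C#5
D3 -> A3
E3 -> B3
F#4 -> C#5
G#5 -> D#6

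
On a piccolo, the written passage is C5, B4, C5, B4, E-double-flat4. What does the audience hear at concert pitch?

C6 B5 C6 B5 Ebb5

The piccolo sounds a perfect octave above written, so transpose each written note up a perfect octave.
C5 to C6
B4 to B5
C5 to C6
B4 to B5
Ebb4 to Ebb5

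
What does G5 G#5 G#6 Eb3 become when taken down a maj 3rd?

Eb5 E5 E6 Cb3

G5 down a major third is Eb5.
G#5 down a major third is E5.
G#6 down a major third is E6.
Eb3: a third down reaches C, and 4 semitones makes it Cb3.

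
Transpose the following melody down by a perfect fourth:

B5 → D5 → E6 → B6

B5 down a perfect fourth is F#5.
A perfect fourth down from D5 gives A4.
A perfect fourth down from E6 gives B5.
A perfect fourth down from B6 gives F#6.

F#5 A4 B5 F#6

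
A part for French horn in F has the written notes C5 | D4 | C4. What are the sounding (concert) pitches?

F4 G3 F3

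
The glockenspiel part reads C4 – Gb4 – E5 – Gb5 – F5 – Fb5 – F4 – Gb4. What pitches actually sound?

C6 Gb6 E7 Gb7 F7 Fb7 F6 Gb6

Written C4 on the glockenspiel sounds as C6, a perfect fifteenth higher; apply that shift to every note.
C4 to C6
Gb4 to Gb6
E5 to E7
Gb5 to Gb7
F5 to F7
Fb5 to Fb7
F4 to F6
Gb4 to Gb6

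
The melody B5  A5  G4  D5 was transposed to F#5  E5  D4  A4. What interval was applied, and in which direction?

down a perfect fourth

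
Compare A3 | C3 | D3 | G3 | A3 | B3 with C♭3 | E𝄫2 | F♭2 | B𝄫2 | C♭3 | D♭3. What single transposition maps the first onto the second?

down an augmented sixth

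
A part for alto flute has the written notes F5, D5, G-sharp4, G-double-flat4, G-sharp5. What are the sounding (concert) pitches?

C5 A4 D#4 Dbb4 D#5

The alto flute sounds a perfect fourth below written, so transpose each written note down a perfect fourth.
F5 to C5
D5 to A4
G#4 to D#4
Gbb4 to Dbb4
G#5 to D#5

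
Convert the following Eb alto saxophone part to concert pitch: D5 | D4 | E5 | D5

Written C4 on the Eb alto saxophone sounds as Eb3, a major sixth lower; apply that shift to every note.
D5 → F4
D4 → F3
E5 → G4
D5 → F4

F4 F3 G4 F4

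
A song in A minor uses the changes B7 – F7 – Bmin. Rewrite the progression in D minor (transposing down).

A minor down to D minor is a perfect fifth; each chord root moves by that interval while the quality stays the same.
B7: root B down a perfect fifth → E, giving E7.
F7: root F down a perfect fifth → Bb, giving Bb7.
Bmin: root B down a perfect fifth → E, giving Emin.

E7 Bb7 Emin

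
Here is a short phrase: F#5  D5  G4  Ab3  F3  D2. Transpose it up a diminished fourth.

Bb5 Gb5 Cb5 Dbb4 Bbb3 Gb2

F#5 gives Bb5
D5 gives Gb5
G4 gives Cb5
Ab3 gives Dbb4
F3 gives Bbb3
D2 gives Gb2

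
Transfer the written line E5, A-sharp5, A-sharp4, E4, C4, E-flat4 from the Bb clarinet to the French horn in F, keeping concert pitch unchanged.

A5 D#6 D#5 A4 F4 Ab4

First find concert pitch: the Bb clarinet sounds a major second below written, so E5 A-sharp5 A-sharp4 E4 C4 E-flat4 sounds D5 G#5 G#4 D4 Bb3 Db4.
Then write for French horn in F: it sounds a perfect fifth below written, so the part must be a perfect fifth above concert.
D5 → A5
G#5 → D#6
G#4 → D#5
D4 → A4
Bb3 → F4
Db4 → Ab4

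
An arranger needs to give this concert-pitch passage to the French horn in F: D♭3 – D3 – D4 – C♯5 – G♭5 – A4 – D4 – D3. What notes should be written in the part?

The French horn in F sounds a perfect fifth below written, so the written part must be a perfect fifth above concert — transpose each note up.
Db3 -> Ab3
D3 -> A3
D4 -> A4
C#5 -> G#5
Gb5 -> Db6
A4 -> E5
D4 -> A4
D3 -> A3

Ab3 A3 A4 G#5 Db6 E5 A4 A3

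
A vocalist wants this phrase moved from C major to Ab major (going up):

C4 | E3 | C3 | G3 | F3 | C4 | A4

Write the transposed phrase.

Ab4 C4 Ab3 Eb4 Db4 Ab4 F5

From C up to Ab is a minor sixth; apply that to each pitch.
C4 to Ab4
E3 to C4
C3 to Ab3
G3 to Eb4
F3 to Db4
C4 to Ab4
A4 to F5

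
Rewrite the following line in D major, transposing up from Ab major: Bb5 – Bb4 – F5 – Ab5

E6 E5 B5 D6

Ab major to D major up is an augmented fourth, so every note moves up by that interval.
Bb5 becomes E6
Bb4 becomes E5
F5 becomes B5
Ab5 becomes D6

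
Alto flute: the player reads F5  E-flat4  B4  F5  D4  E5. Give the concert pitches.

Written C4 on the alto flute sounds as G3, a perfect fourth lower; apply that shift to every note.
F5 to C5
Eb4 to Bb3
B4 to F#4
F5 to C5
D4 to A3
E5 to B4

C5 Bb3 F#4 C5 A3 B4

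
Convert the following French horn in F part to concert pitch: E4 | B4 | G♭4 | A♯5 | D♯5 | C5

A3 E4 Cb4 D#5 G#4 F4

The French horn in F sounds a perfect fifth below written, so transpose each written note down a perfect fifth.
E4 becomes A3
B4 becomes E4
Gb4 becomes Cb4
A#5 becomes D#5
D#5 becomes G#4
C5 becomes F4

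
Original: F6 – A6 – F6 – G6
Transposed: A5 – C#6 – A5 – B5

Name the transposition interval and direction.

down a minor sixth

From F6 to A5 is 6 letter names — a sixth of some quality.
A5 to F6 is 8 semitones, which makes it a minor sixth; the second version is lower, so the direction is down.
Checking another pair — G6 → B5 — gives the same interval.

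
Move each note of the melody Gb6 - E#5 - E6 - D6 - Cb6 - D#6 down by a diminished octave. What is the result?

G5 E##4 E#5 D#5 C5 D##5

Gb6 becomes G5
E#5 becomes E##4
E6 becomes E#5
D6 becomes D#5
Cb6 becomes C5
D#6 becomes D##5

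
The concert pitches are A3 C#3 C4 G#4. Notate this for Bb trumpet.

B3 D#3 D4 A#4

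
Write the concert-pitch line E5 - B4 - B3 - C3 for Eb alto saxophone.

C#6 G#5 G#4 A3

The Eb alto saxophone sounds a major sixth below written, so the written part must be a major sixth above concert — transpose each note up.
E5 → C#6
B4 → G#5
B3 → G#4
C3 → A3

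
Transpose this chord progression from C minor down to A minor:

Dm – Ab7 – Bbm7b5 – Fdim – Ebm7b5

C minor down to A minor is a minor third; each chord root moves by that interval while the quality stays the same.
Dm: root D down a minor third → B, giving Bm.
Ab7: root Ab down a minor third → F, giving F7.
Bbm7b5: root Bb down a minor third → G, giving Gm7b5.
Fdim: root F down a minor third → D, giving Ddim.
Ebm7b5: root Eb down a minor third → C, giving Cm7b5.

Bm F7 Gm7b5 Ddim Cm7b5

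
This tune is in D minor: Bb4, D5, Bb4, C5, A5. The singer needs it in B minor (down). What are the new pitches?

From D down to B is a minor third; apply that to each pitch.
Bb4 → G4
D5 → B4
Bb4 → G4
C5 → A4
A5 → F#5

G4 B4 G4 A4 F#5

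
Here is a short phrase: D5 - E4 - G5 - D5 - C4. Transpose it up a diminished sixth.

Bbb5 Cb5 Ebb6 Bbb5 Abb4

D5 up a diminished sixth is Bbb5.
E4 up a diminished sixth is Cb5.
G5 up a diminished sixth is Ebb6.
D5 up a diminished sixth is Bbb5.
C4: a sixth up reaches A, and 7 semitones makes it Abb4.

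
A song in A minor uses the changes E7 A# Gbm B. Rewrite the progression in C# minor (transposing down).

G#7 C## Bbm D#

A minor down to C# minor is a minor sixth; each chord root moves by that interval while the quality stays the same.
E7: root E down a minor sixth → G#, giving G#7.
A#: root A# down a minor sixth → C##, giving C##.
Gbm: root Gb down a minor sixth → Bb, giving Bbm.
B: root B down a minor sixth → D#, giving D#.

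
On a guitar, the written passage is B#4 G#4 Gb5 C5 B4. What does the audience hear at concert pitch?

B#3 G#3 Gb4 C4 B3

Written C4 on the guitar sounds as C3, a perfect octave lower; apply that shift to every note.
B#4 -> B#3
G#4 -> G#3
Gb5 -> Gb4
C5 -> C4
B4 -> B3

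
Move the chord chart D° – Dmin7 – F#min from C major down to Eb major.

F° Fmin7 Amin

C major down to Eb major is a major sixth; each chord root moves by that interval while the quality stays the same.
D°: root D down a major sixth → F, giving F°.
Dmin7: root D down a major sixth → F, giving Fmin7.
F#min: root F# down a major sixth → A, giving Amin.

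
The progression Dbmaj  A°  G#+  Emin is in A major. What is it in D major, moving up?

Gbmaj D° C#+ Amin

A major up to D major is a perfect fourth; each chord root moves by that interval while the quality stays the same.
Dbmaj: root Db up a perfect fourth → Gb, giving Gbmaj.
A°: root A up a perfect fourth → D, giving D°.
G#+: root G# up a perfect fourth → C#, giving C#+.
Emin: root E up a perfect fourth → A, giving Amin.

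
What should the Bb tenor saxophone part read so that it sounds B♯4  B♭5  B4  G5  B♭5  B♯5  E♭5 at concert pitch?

C##6 C7 C#6 A6 C7 C##7 F6

The Bb tenor saxophone sounds a major ninth below written, so the written part must be a major ninth above concert — transpose each note up.
B#4 → C##6
Bb5 → C7
B4 → C#6
G5 → A6
Bb5 → C7
B#5 → C##7
Eb5 → F6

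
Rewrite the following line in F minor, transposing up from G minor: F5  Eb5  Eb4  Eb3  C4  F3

G minor to F minor up is a minor seventh, so every note moves up by that interval.
F5 to Eb6
Eb5 to Db6
Eb4 to Db5
Eb3 to Db4
C4 to Bb4
F3 to Eb4

Eb6 Db6 Db5 Db4 Bb4 Eb4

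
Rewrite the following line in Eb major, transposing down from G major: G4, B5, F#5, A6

G major to Eb major down is a major third, so every note moves down by that interval.
G4 → Eb4
B5 → G5
F#5 → D5
A6 → F6

Eb4 G5 D5 F6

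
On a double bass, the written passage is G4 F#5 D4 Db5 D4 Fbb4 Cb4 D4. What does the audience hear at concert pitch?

G3 F#4 D3 Db4 D3 Fbb3 Cb3 D3

The double bass sounds a perfect octave below written, so transpose each written note down a perfect octave.
G4 -> G3
F#5 -> F#4
D4 -> D3
Db5 -> Db4
D4 -> D3
Fbb4 -> Fbb3
Cb4 -> Cb3
D4 -> D3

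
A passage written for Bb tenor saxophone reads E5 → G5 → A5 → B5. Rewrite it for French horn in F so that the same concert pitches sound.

A4 C5 D5 E5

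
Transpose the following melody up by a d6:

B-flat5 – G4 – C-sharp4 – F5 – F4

Gbb6 Ebb5 Ab4 Dbb6 Dbb5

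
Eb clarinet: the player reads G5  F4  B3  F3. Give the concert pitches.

The Eb clarinet sounds a minor third above written, so transpose each written note up a minor third.
G5 becomes Bb5
F4 becomes Ab4
B3 becomes D4
F3 becomes Ab3

Bb5 Ab4 D4 Ab3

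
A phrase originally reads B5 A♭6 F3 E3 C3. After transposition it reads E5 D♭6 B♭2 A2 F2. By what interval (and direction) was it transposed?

Take the first pair: B5 → E5. B to E spans 5 letter names, so the interval is some kind of fifth.
E5 to B5 is 7 semitones, which makes it a perfect fifth; the second version is lower, so the direction is down.
Checking another pair — C3 → F2 — gives the same interval.

down a perfect fifth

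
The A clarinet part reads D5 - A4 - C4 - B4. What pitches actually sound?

B4 F#4 A3 G#4

The A clarinet sounds a minor third below written, so transpose each written note down a minor third.
D5 becomes B4
A4 becomes F#4
C4 becomes A3
B4 becomes G#4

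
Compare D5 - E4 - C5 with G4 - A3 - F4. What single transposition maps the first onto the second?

down a perfect fifth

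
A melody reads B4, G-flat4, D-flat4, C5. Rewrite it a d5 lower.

E#4 C4 G3 F#4

B4: a fifth down reaches E, and 6 semitones makes it E#4.
Gb4 down a diminished fifth is C4.
A diminished fifth down from Db4 gives G3.
A diminished fifth down from C5 gives F#4.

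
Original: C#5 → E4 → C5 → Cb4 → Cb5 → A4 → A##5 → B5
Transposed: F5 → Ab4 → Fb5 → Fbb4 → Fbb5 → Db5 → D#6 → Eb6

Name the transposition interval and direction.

Take the first pair: C#5 → F5. C to F spans 4 letter names, so the interval is some kind of fourth.
C#5 to F5 is 4 semitones, which makes it a diminished fourth; the second version is higher, so the direction is up.
Checking another pair — B5 → Eb6 — gives the same interval.

up a diminished fourth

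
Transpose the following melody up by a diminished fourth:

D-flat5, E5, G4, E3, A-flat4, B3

Db5 -> Gbb5
E5 -> Ab5
G4 -> Cb5
E3 -> Ab3
Ab4 -> Dbb5
B3 -> Eb4

Gbb5 Ab5 Cb5 Ab3 Dbb5 Eb4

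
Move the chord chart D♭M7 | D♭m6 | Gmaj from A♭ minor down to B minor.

A♭ minor down to B minor is a diminished seventh; each chord root moves by that interval while the quality stays the same.
D♭M7: root D♭ down a diminished seventh → E, giving EM7.
D♭m6: root D♭ down a diminished seventh → E, giving Em6.
Gmaj: root G down a diminished seventh → A#, giving A#maj.

EM7 Em6 A#maj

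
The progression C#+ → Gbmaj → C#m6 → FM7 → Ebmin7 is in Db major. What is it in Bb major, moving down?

Db major down to Bb major is a minor third; each chord root moves by that interval while the quality stays the same.
C#+: root C# down a minor third → A#, giving A#+.
Gbmaj: root Gb down a minor third → Eb, giving Ebmaj.
C#m6: root C# down a minor third → A#, giving A#m6.
FM7: root F down a minor third → D, giving DM7.
Ebmin7: root Eb down a minor third → C, giving Cmin7.

A#+ Ebmaj A#m6 DM7 Cmin7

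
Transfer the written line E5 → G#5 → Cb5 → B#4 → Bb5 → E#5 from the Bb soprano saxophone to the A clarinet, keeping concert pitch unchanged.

F5 A5 Dbb5 C#5 Cb6 F#5

First find concert pitch: the Bb soprano saxophone sounds a major second below written, so E5 G#5 Cb5 B#4 Bb5 E#5 sounds D5 F#5 Bbb4 A#4 Ab5 D#5.
Then write for A clarinet: it sounds a minor third below written, so the part must be a minor third above concert.
D5 → F5
F#5 → A5
Bbb4 → Dbb5
A#4 → C#5
Ab5 → Cb6
D#5 → F#5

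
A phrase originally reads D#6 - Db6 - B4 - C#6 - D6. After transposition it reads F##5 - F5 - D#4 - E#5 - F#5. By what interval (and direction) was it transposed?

down a minor sixth

From D#6 to F##5 is 6 letter names — a sixth of some quality.
F##5 to D#6 is 8 semitones, which makes it a minor sixth; the second version is lower, so the direction is down.
Checking another pair — D6 → F#5 — gives the same interval.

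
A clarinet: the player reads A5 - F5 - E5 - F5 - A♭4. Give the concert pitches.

F#5 D5 C#5 D5 F4

The A clarinet sounds a minor third below written, so transpose each written note down a minor third.
A5 → F#5
F5 → D5
E5 → C#5
F5 → D5
Ab4 → F4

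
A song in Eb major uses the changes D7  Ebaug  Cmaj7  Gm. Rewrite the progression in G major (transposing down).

F#7 Gaug Emaj7 Bm

Eb major down to G major is a minor sixth; each chord root moves by that interval while the quality stays the same.
D7: root D down a minor sixth → F#, giving F#7.
Ebaug: root Eb down a minor sixth → G, giving Gaug.
Cmaj7: root C down a minor sixth → E, giving Emaj7.
Gm: root G down a minor sixth → B, giving Bm.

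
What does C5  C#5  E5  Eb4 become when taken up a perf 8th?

C6 C#6 E6 Eb5

A perfect octave up from C5 gives C6.
A perfect octave up from C#5 gives C#6.
A perfect octave up from E5 gives E6.
A perfect octave up from Eb4 gives Eb5.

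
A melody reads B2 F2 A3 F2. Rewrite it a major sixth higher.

G#3 D3 F#4 D3

B2 becomes G#3
F2 becomes D3
A3 becomes F#4
F2 becomes D3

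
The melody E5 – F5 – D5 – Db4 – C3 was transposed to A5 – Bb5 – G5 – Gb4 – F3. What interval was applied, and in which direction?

Take the first pair: E5 → A5. E to A spans 4 letter names, so the interval is some kind of fourth.
E5 to A5 is 5 semitones, which makes it a perfect fourth; the second version is higher, so the direction is up.
Checking another pair — C3 → F3 — gives the same interval.

up a perfect fourth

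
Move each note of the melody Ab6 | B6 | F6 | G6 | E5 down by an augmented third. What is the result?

Fbb6 Gb6 Dbb6 Ebb6 Cb5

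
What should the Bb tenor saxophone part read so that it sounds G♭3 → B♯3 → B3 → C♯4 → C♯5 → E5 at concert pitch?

Written C4 sounds as Bb2 on the Bb tenor saxophone, so concert pitches are written a major ninth up.
Gb3 -> Ab4
B#3 -> C##5
B3 -> C#5
C#4 -> D#5
C#5 -> D#6
E5 -> F#6

Ab4 C##5 C#5 D#5 D#6 F#6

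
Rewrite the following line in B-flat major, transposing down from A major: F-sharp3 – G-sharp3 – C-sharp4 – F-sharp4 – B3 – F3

G2 A2 D3 G3 C3 Gb2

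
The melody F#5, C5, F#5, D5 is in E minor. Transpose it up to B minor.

C#6 G5 C#6 A5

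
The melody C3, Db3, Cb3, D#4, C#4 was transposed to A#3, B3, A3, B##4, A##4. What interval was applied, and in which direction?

Take the first pair: C3 → A#3. C to A spans 6 letter names, so the interval is some kind of sixth.
C3 to A#3 is 10 semitones, which makes it an augmented sixth; the second version is higher, so the direction is up.
Checking another pair — C#4 → A##4 — gives the same interval.

up an augmented sixth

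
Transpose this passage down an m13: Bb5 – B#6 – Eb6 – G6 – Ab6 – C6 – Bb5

A minor thirteenth down from Bb5 gives D4.
A minor thirteenth down from B#6 gives D##5.
Eb6: a thirteenth down reaches G, and 20 semitones makes it G4.
G6: a thirteenth down reaches B, and 20 semitones makes it B4.
Ab6: a thirteenth down reaches C, and 20 semitones makes it C5.
C6: a thirteenth down reaches E, and 20 semitones makes it E4.
A minor thirteenth down from Bb5 gives D4.

D4 D##5 G4 B4 C5 E4 D4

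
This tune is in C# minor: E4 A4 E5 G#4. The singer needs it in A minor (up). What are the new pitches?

C5 F5 C6 E5

C# minor to A minor up is a minor sixth, so every note moves up by that interval.
E4 gives C5
A4 gives F5
E5 gives C6
G#4 gives E5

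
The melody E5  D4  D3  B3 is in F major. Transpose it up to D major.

C#6 B4 B3 G#4

F major to D major up is a major sixth, so every note moves up by that interval.
E5 gives C#6
D4 gives B4
D3 gives B3
B3 gives G#4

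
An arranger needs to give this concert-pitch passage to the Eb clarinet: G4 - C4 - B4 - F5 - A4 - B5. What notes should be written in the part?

E4 A3 G#4 D5 F#4 G#5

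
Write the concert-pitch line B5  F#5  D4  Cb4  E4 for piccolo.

B4 F#4 D3 Cb3 E3

Written C4 sounds as C5 on the piccolo, so concert pitches are written a perfect octave down.
B5 -> B4
F#5 -> F#4
D4 -> D3
Cb4 -> Cb3
E4 -> E3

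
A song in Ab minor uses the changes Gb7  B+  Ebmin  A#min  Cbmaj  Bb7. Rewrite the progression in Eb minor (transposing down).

Ab minor down to Eb minor is a perfect fourth; each chord root moves by that interval while the quality stays the same.
Gb7: root Gb down a perfect fourth → Db, giving Db7.
B+: root B down a perfect fourth → F#, giving F#+.
Ebmin: root Eb down a perfect fourth → Bb, giving Bbmin.
A#min: root A# down a perfect fourth → E#, giving E#min.
Cbmaj: root Cb down a perfect fourth → Gb, giving Gbmaj.
Bb7: root Bb down a perfect fourth → F, giving F7.

Db7 F#+ Bbmin E#min Gbmaj F7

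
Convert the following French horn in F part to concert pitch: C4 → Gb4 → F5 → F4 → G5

Written C4 on the French horn in F sounds as F3, a perfect fifth lower; apply that shift to every note.
C4 -> F3
Gb4 -> Cb4
F5 -> Bb4
F4 -> Bb3
G5 -> C5

F3 Cb4 Bb4 Bb3 C5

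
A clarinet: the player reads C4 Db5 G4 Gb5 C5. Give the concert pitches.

A3 Bb4 E4 Eb5 A4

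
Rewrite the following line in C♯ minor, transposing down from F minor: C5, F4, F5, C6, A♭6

From F down to C♯ is a diminished fourth; apply that to each pitch.
C5 -> G#4
F4 -> C#4
F5 -> C#5
C6 -> G#5
Ab6 -> E6

G#4 C#4 C#5 G#5 E6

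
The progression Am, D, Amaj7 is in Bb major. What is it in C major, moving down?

Bm E Bmaj7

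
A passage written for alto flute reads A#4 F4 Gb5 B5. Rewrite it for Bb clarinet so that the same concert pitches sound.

F##4 D4 Eb5 G#5

First find concert pitch: the alto flute sounds a perfect fourth below written, so A#4 F4 Gb5 B5 sounds E#4 C4 Db5 F#5.
Then write for Bb clarinet: it sounds a major second below written, so the part must be a major second above concert.
E#4 → F##4
C4 → D4
Db5 → Eb5
F#5 → G#5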